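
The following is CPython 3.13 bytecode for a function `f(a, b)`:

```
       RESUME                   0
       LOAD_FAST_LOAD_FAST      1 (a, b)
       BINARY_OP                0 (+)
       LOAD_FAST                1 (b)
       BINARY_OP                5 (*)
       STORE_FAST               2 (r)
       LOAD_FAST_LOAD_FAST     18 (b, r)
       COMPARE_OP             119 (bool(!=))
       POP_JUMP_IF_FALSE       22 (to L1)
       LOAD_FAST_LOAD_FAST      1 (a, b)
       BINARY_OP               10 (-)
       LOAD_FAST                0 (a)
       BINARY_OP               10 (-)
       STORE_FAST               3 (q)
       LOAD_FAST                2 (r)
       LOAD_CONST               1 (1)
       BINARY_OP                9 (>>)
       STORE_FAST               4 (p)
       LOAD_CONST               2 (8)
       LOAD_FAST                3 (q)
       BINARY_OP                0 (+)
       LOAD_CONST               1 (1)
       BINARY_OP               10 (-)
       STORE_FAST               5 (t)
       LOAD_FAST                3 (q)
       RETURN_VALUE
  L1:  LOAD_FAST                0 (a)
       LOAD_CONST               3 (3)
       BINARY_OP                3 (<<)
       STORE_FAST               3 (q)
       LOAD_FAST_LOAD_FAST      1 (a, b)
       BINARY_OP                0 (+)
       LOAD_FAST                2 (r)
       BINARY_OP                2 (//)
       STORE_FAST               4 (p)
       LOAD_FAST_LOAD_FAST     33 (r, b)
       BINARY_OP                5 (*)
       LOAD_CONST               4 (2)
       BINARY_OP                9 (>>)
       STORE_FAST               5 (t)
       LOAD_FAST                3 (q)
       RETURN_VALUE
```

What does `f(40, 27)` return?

LOAD_FAST_LOAD_FAST a,b → push 40,27. Stack: [40, 27]
BINARY_OP + → 40 + 27 = 67. Stack: [67]
LOAD_FAST b → push 27. Stack: [67, 27]
BINARY_OP * → 67 * 27 = 1809. Stack: [1809]
STORE_FAST r → r=1809. Stack: []
LOAD_FAST_LOAD_FAST b,r → push 27,1809. Stack: [27, 1809]
COMPARE_OP bool(!=) → 27 vs 1809 = True. Stack: [True]
POP_JUMP_IF_FALSE → pop True; no jump. Stack: []
LOAD_FAST_LOAD_FAST a,b → push 40,27. Stack: [40, 27]
BINARY_OP - → 40 - 27 = 13. Stack: [13]
LOAD_FAST a → push 40. Stack: [13, 40]
BINARY_OP - → 13 - 40 = -27. Stack: [-27]
STORE_FAST q → q=-27. Stack: []
LOAD_FAST r → push 1809. Stack: [1809]
LOAD_CONST → push 1. Stack: [1809, 1]
BINARY_OP >> → 1809 >> 1 = 904. Stack: [904]
STORE_FAST p → p=904. Stack: []
LOAD_CONST → push 8. Stack: [8]
LOAD_FAST q → push -27. Stack: [8, -27]
BINARY_OP + → 8 + -27 = -19. Stack: [-19]
LOAD_CONST → push 1. Stack: [-19, 1]
BINARY_OP - → -19 - 1 = -20. Stack: [-20]
STORE_FAST t → t=-20. Stack: []
LOAD_FAST q → push -27. Stack: [-27]
RETURN_VALUE → return -27.

-27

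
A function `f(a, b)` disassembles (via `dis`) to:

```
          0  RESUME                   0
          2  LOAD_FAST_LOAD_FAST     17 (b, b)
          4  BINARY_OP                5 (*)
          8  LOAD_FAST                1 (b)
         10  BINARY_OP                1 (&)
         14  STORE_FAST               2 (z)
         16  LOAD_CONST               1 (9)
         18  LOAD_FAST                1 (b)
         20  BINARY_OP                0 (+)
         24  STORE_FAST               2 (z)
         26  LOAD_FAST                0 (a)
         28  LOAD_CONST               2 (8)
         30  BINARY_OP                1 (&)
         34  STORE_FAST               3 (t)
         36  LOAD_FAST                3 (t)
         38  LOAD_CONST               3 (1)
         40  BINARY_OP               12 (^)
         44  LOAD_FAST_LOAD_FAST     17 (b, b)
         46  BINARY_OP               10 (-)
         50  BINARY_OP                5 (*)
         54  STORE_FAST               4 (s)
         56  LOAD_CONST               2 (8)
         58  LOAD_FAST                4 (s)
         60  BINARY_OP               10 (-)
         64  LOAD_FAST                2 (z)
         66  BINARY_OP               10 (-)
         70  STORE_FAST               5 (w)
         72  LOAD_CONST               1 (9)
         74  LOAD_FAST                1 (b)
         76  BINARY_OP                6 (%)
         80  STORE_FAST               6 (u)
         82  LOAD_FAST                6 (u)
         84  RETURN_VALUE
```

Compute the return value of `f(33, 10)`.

9

LOAD_FAST_LOAD_FAST b,b → push 10,10. Stack: [10, 10]
BINARY_OP * → 10 * 10 = 100. Stack: [100]
LOAD_FAST b → push 10. Stack: [100, 10]
BINARY_OP & → 100 & 10 = 0. Stack: [0]
STORE_FAST z → z=0. Stack: []
LOAD_CONST → push 9. Stack: [9]
LOAD_FAST b → push 10. Stack: [9, 10]
BINARY_OP + → 9 + 10 = 19. Stack: [19]
STORE_FAST z → z=19. Stack: []
LOAD_FAST a → push 33. Stack: [33]
LOAD_CONST → push 8. Stack: [33, 8]
BINARY_OP & → 33 & 8 = 0. Stack: [0]
STORE_FAST t → t=0. Stack: []
LOAD_FAST t → push 0. Stack: [0]
LOAD_CONST → push 1. Stack: [0, 1]
BINARY_OP ^ → 0 ^ 1 = 1. Stack: [1]
LOAD_FAST_LOAD_FAST b,b → push 10,10. Stack: [1, 10, 10]
BINARY_OP - → 10 - 10 = 0. Stack: [1, 0]
BINARY_OP * → 1 * 0 = 0. Stack: [0]
STORE_FAST s → s=0. Stack: []
LOAD_CONST → push 8. Stack: [8]
LOAD_FAST s → push 0. Stack: [8, 0]
BINARY_OP - → 8 - 0 = 8. Stack: [8]
LOAD_FAST z → push 19. Stack: [8, 19]
BINARY_OP - → 8 - 19 = -11. Stack: [-11]
STORE_FAST w → w=-11. Stack: []
LOAD_CONST → push 9. Stack: [9]
LOAD_FAST b → push 10. Stack: [9, 10]
BINARY_OP % → 9 % 10 = 9. Stack: [9]
STORE_FAST u → u=9. Stack: []
LOAD_FAST u → push 9. Stack: [9]
RETURN_VALUE → return 9.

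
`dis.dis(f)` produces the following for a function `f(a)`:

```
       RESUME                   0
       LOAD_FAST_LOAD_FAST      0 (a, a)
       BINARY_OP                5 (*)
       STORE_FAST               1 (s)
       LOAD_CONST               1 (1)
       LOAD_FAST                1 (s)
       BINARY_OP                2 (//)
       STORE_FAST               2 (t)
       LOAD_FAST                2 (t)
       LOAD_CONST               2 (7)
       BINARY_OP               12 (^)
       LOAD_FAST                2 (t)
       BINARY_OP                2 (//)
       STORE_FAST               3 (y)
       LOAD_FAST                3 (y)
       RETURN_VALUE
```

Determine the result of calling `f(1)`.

6

LOAD_FAST_LOAD_FAST a,a → push 1,1. Stack: [1, 1]
BINARY_OP * → 1 * 1 = 1. Stack: [1]
STORE_FAST s → s=1. Stack: []
LOAD_CONST → push 1. Stack: [1]
LOAD_FAST s → push 1. Stack: [1, 1]
BINARY_OP // → 1 // 1 = 1. Stack: [1]
STORE_FAST t → t=1. Stack: []
LOAD_FAST t → push 1. Stack: [1]
LOAD_CONST → push 7. Stack: [1, 7]
BINARY_OP ^ → 1 ^ 7 = 6. Stack: [6]
LOAD_FAST t → push 1. Stack: [6, 1]
BINARY_OP // → 6 // 1 = 6. Stack: [6]
STORE_FAST y → y=6. Stack: []
LOAD_FAST y → push 6. Stack: [6]
RETURN_VALUE → return 6.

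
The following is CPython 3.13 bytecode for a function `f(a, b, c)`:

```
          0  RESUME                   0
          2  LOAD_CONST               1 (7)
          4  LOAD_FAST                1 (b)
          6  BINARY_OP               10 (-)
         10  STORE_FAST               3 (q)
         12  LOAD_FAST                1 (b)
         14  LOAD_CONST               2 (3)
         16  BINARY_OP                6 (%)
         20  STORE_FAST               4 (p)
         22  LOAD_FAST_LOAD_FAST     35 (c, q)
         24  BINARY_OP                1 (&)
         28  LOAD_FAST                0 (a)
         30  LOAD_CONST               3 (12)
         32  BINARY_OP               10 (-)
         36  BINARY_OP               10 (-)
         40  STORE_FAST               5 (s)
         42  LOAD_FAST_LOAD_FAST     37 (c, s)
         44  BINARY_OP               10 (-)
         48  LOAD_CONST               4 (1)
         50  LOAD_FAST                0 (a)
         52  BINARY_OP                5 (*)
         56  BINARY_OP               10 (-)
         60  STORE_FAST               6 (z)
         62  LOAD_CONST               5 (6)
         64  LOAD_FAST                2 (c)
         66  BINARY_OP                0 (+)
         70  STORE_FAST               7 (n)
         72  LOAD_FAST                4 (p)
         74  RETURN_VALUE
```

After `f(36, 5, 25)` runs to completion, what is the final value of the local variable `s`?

-24

LOAD_CONST → push 7. Stack: [7]
LOAD_FAST b → push 5. Stack: [7, 5]
BINARY_OP - → 7 - 5 = 2. Stack: [2]
STORE_FAST q → q=2. Stack: []
LOAD_FAST b → push 5. Stack: [5]
LOAD_CONST → push 3. Stack: [5, 3]
BINARY_OP % → 5 % 3 = 2. Stack: [2]
STORE_FAST p → p=2. Stack: []
LOAD_FAST_LOAD_FAST c,q → push 25,2. Stack: [25, 2]
BINARY_OP & → 25 & 2 = 0. Stack: [0]
LOAD_FAST a → push 36. Stack: [0, 36]
LOAD_CONST → push 12. Stack: [0, 36, 12]
BINARY_OP - → 36 - 12 = 24. Stack: [0, 24]
BINARY_OP - → 0 - 24 = -24. Stack: [-24]
STORE_FAST s → s=-24. Stack: []
LOAD_FAST_LOAD_FAST c,s → push 25,-24. Stack: [25, -24]
BINARY_OP - → 25 - -24 = 49. Stack: [49]
LOAD_CONST → push 1. Stack: [49, 1]
LOAD_FAST a → push 36. Stack: [49, 1, 36]
BINARY_OP * → 1 * 36 = 36. Stack: [49, 36]
BINARY_OP - → 49 - 36 = 13. Stack: [13]
STORE_FAST z → z=13. Stack: []
LOAD_CONST → push 6. Stack: [6]
LOAD_FAST c → push 25. Stack: [6, 25]
BINARY_OP + → 6 + 25 = 31. Stack: [31]
STORE_FAST n → n=31. Stack: []
LOAD_FAST p → push 2. Stack: [2]
RETURN_VALUE → return 2.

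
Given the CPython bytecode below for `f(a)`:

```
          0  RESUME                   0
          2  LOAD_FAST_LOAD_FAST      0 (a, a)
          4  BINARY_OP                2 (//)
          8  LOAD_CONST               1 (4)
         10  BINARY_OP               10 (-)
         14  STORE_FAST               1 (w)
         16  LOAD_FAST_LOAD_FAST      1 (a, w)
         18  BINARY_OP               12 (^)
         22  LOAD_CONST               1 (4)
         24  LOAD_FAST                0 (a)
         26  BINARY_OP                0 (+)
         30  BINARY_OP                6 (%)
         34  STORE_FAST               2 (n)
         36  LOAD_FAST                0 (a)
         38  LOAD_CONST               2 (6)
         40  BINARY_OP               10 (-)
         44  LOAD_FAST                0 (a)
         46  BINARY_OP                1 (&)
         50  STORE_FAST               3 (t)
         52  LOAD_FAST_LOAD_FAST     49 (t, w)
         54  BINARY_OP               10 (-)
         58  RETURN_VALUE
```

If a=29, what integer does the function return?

LOAD_FAST_LOAD_FAST a,a → push 29,29. Stack: [29, 29]
BINARY_OP // → 29 // 29 = 1. Stack: [1]
LOAD_CONST → push 4. Stack: [1, 4]
BINARY_OP - → 1 - 4 = -3. Stack: [-3]
STORE_FAST w → w=-3. Stack: []
LOAD_FAST_LOAD_FAST a,w → push 29,-3. Stack: [29, -3]
BINARY_OP ^ → 29 ^ -3 = -32. Stack: [-32]
LOAD_CONST → push 4. Stack: [-32, 4]
LOAD_FAST a → push 29. Stack: [-32, 4, 29]
BINARY_OP + → 4 + 29 = 33. Stack: [-32, 33]
BINARY_OP % → -32 % 33 = 1. Stack: [1]
STORE_FAST n → n=1. Stack: []
LOAD_FAST a → push 29. Stack: [29]
LOAD_CONST → push 6. Stack: [29, 6]
BINARY_OP - → 29 - 6 = 23. Stack: [23]
LOAD_FAST a → push 29. Stack: [23, 29]
BINARY_OP & → 23 & 29 = 21. Stack: [21]
STORE_FAST t → t=21. Stack: []
LOAD_FAST_LOAD_FAST t,w → push 21,-3. Stack: [21, -3]
BINARY_OP - → 21 - -3 = 24. Stack: [24]
RETURN_VALUE → return 24.

24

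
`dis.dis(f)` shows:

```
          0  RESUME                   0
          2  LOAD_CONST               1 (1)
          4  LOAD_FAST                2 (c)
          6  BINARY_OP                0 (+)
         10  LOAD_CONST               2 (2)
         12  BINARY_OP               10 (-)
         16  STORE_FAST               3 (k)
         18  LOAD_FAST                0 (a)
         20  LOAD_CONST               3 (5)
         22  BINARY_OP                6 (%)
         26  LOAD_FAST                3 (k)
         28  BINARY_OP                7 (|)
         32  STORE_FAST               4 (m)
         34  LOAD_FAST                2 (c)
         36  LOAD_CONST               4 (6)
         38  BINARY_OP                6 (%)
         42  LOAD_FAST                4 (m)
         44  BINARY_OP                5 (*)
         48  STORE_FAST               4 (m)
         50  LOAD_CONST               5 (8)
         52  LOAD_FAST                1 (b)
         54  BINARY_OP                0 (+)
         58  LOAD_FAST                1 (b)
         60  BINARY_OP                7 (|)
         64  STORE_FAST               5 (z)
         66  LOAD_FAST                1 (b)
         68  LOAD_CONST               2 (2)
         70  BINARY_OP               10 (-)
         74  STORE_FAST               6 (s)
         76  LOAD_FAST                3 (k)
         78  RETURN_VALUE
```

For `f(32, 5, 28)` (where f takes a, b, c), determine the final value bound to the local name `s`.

LOAD_CONST → push 1. Stack: [1]
LOAD_FAST c → push 28. Stack: [1, 28]
BINARY_OP + → 1 + 28 = 29. Stack: [29]
LOAD_CONST → push 2. Stack: [29, 2]
BINARY_OP - → 29 - 2 = 27. Stack: [27]
STORE_FAST k → k=27. Stack: []
LOAD_FAST a → push 32. Stack: [32]
LOAD_CONST → push 5. Stack: [32, 5]
BINARY_OP % → 32 % 5 = 2. Stack: [2]
LOAD_FAST k → push 27. Stack: [2, 27]
BINARY_OP | → 2 | 27 = 27. Stack: [27]
STORE_FAST m → m=27. Stack: []
LOAD_FAST c → push 28. Stack: [28]
LOAD_CONST → push 6. Stack: [28, 6]
BINARY_OP % → 28 % 6 = 4. Stack: [4]
LOAD_FAST m → push 27. Stack: [4, 27]
BINARY_OP * → 4 * 27 = 108. Stack: [108]
STORE_FAST m → m=108. Stack: []
LOAD_CONST → push 8. Stack: [8]
LOAD_FAST b → push 5. Stack: [8, 5]
BINARY_OP + → 8 + 5 = 13. Stack: [13]
LOAD_FAST b → push 5. Stack: [13, 5]
BINARY_OP | → 13 | 5 = 13. Stack: [13]
STORE_FAST z → z=13. Stack: []
LOAD_FAST b → push 5. Stack: [5]
LOAD_CONST → push 2. Stack: [5, 2]
BINARY_OP - → 5 - 2 = 3. Stack: [3]
STORE_FAST s → s=3. Stack: []
LOAD_FAST k → push 27. Stack: [27]
RETURN_VALUE → return 27.

3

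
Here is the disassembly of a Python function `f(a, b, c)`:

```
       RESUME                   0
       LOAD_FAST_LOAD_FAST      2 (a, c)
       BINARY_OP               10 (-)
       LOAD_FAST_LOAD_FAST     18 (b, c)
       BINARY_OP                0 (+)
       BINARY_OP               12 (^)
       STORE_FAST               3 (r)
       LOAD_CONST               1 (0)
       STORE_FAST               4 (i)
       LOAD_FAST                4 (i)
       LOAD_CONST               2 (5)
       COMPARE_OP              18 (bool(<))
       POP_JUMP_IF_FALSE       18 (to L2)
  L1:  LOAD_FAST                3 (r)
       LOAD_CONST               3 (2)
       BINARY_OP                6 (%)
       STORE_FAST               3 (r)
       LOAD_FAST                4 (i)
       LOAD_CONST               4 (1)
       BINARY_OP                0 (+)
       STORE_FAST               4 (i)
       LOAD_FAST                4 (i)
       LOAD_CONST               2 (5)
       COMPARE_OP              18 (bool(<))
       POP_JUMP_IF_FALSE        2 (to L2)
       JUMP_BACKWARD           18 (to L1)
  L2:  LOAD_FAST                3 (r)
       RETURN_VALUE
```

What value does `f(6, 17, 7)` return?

LOAD_FAST_LOAD_FAST a,c → push 6,7
BINARY_OP - → 6 - 7 = -1
LOAD_FAST_LOAD_FAST b,c → push 17,7
BINARY_OP + → 17 + 7 = 24
BINARY_OP ^ → -1 ^ 24 = -25
STORE_FAST r → r=-25
LOAD_CONST → push 0
STORE_FAST i → i=0
LOAD_FAST i → push 0
LOAD_CONST → push 5
COMPARE_OP bool(<) → 0 vs 5 = True
POP_JUMP_IF_FALSE → pop True; no jump
LOAD_FAST r → push -25
LOAD_CONST → push 2
BINARY_OP % → -25 % 2 = 1
STORE_FAST r → r=1
LOAD_FAST i → push 0
LOAD_CONST → push 1
BINARY_OP + → 0 + 1 = 1
STORE_FAST i → i=1
LOAD_FAST i → push 1
LOAD_CONST → push 5
COMPARE_OP bool(<) → 1 vs 5 = True
POP_JUMP_IF_FALSE → pop True; no jump
LOAD_FAST r → push 1
LOAD_CONST → push 2
BINARY_OP % → 1 % 2 = 1
STORE_FAST r → r=1
LOAD_FAST i → push 1
LOAD_CONST → push 1
BINARY_OP + → 1 + 1 = 2
STORE_FAST i → i=2
LOAD_FAST i → push 2
LOAD_CONST → push 5
COMPARE_OP bool(<) → 2 vs 5 = True
POP_JUMP_IF_FALSE → pop True; no jump
LOAD_FAST r → push 1
LOAD_CONST → push 2
BINARY_OP % → 1 % 2 = 1
STORE_FAST r → r=1
LOAD_FAST i → push 2
LOAD_CONST → push 1
BINARY_OP + → 2 + 1 = 3
STORE_FAST i → i=3
LOAD_FAST i → push 3
LOAD_CONST → push 5
COMPARE_OP bool(<) → 3 vs 5 = True
POP_JUMP_IF_FALSE → pop True; no jump
LOAD_FAST r → push 1
LOAD_CONST → push 2
BINARY_OP % → 1 % 2 = 1
STORE_FAST r → r=1
LOAD_FAST i → push 3
LOAD_CONST → push 1
BINARY_OP + → 3 + 1 = 4
STORE_FAST i → i=4
LOAD_FAST i → push 4
LOAD_CONST → push 5
COMPARE_OP bool(<) → 4 vs 5 = True
POP_JUMP_IF_FALSE → pop True; no jump
LOAD_FAST r → push 1
LOAD_CONST → push 2
BINARY_OP % → 1 % 2 = 1
STORE_FAST r → r=1
LOAD_FAST i → push 4
LOAD_CONST → push 1
BINARY_OP + → 4 + 1 = 5
STORE_FAST i → i=5
LOAD_FAST i → push 5
LOAD_CONST → push 5
COMPARE_OP bool(<) → 5 vs 5 = False
POP_JUMP_IF_FALSE → pop False; jump
LOAD_FAST r → push 1
RETURN_VALUE → return 1.

1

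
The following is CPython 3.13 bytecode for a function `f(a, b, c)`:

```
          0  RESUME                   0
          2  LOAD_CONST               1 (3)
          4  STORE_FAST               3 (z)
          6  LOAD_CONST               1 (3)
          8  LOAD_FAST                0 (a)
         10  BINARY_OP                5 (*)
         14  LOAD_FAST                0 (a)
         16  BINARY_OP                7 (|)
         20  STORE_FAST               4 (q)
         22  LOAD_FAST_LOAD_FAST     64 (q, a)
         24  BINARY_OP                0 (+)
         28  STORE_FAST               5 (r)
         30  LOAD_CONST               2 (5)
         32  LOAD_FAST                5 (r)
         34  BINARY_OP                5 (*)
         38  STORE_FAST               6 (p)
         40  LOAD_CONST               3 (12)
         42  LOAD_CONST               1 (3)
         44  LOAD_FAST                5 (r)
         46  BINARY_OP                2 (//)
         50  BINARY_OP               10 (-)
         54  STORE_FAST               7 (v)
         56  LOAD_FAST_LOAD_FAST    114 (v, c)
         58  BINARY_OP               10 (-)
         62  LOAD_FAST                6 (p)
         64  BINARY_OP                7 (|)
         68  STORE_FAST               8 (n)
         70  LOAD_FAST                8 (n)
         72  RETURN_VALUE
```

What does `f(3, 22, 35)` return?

-17

LOAD_CONST → push 3. Stack: [3]
STORE_FAST z → z=3. Stack: []
LOAD_CONST → push 3. Stack: [3]
LOAD_FAST a → push 3. Stack: [3, 3]
BINARY_OP * → 3 * 3 = 9. Stack: [9]
LOAD_FAST a → push 3. Stack: [9, 3]
BINARY_OP | → 9 | 3 = 11. Stack: [11]
STORE_FAST q → q=11. Stack: []
LOAD_FAST_LOAD_FAST q,a → push 11,3. Stack: [11, 3]
BINARY_OP + → 11 + 3 = 14. Stack: [14]
STORE_FAST r → r=14. Stack: []
LOAD_CONST → push 5. Stack: [5]
LOAD_FAST r → push 14. Stack: [5, 14]
BINARY_OP * → 5 * 14 = 70. Stack: [70]
STORE_FAST p → p=70. Stack: []
LOAD_CONST → push 12. Stack: [12]
LOAD_CONST → push 3. Stack: [12, 3]
LOAD_FAST r → push 14. Stack: [12, 3, 14]
BINARY_OP // → 3 // 14 = 0. Stack: [12, 0]
BINARY_OP - → 12 - 0 = 12. Stack: [12]
STORE_FAST v → v=12. Stack: []
LOAD_FAST_LOAD_FAST v,c → push 12,35. Stack: [12, 35]
BINARY_OP - → 12 - 35 = -23. Stack: [-23]
LOAD_FAST p → push 70. Stack: [-23, 70]
BINARY_OP | → -23 | 70 = -17. Stack: [-17]
STORE_FAST n → n=-17. Stack: []
LOAD_FAST n → push -17. Stack: [-17]
RETURN_VALUE → return -17.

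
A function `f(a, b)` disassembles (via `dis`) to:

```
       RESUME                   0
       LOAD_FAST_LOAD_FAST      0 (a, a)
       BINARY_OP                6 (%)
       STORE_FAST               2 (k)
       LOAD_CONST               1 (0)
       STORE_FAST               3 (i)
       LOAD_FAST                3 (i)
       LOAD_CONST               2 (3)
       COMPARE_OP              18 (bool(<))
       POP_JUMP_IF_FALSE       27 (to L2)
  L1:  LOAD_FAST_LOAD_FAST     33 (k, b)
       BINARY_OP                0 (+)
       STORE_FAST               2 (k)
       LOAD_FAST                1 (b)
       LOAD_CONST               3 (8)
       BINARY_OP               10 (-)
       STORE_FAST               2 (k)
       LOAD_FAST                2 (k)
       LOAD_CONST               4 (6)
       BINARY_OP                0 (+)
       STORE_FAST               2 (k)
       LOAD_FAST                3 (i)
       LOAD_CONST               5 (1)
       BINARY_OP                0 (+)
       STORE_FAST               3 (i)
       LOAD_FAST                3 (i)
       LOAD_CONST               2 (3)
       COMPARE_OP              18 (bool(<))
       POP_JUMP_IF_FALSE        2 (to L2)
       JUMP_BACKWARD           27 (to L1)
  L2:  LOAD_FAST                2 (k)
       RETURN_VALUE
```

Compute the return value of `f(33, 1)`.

-1

LOAD_FAST_LOAD_FAST a,a → push 33,33
BINARY_OP % → 33 % 33 = 0
STORE_FAST k → k=0
LOAD_CONST → push 0
STORE_FAST i → i=0
LOAD_FAST i → push 0
LOAD_CONST → push 3
COMPARE_OP bool(<) → 0 vs 3 = True
POP_JUMP_IF_FALSE → pop True; no jump
LOAD_FAST_LOAD_FAST k,b → push 0,1
BINARY_OP + → 0 + 1 = 1
STORE_FAST k → k=1
LOAD_FAST b → push 1
LOAD_CONST → push 8
BINARY_OP - → 1 - 8 = -7
STORE_FAST k → k=-7
LOAD_FAST k → push -7
LOAD_CONST → push 6
BINARY_OP + → -7 + 6 = -1
STORE_FAST k → k=-1
LOAD_FAST i → push 0
LOAD_CONST → push 1
BINARY_OP + → 0 + 1 = 1
STORE_FAST i → i=1
LOAD_FAST i → push 1
LOAD_CONST → push 3
COMPARE_OP bool(<) → 1 vs 3 = True
POP_JUMP_IF_FALSE → pop True; no jump
LOAD_FAST_LOAD_FAST k,b → push -1,1
BINARY_OP + → -1 + 1 = 0
STORE_FAST k → k=0
LOAD_FAST b → push 1
LOAD_CONST → push 8
BINARY_OP - → 1 - 8 = -7
STORE_FAST k → k=-7
LOAD_FAST k → push -7
LOAD_CONST → push 6
BINARY_OP + → -7 + 6 = -1
STORE_FAST k → k=-1
LOAD_FAST i → push 1
LOAD_CONST → push 1
BINARY_OP + → 1 + 1 = 2
STORE_FAST i → i=2
LOAD_FAST i → push 2
LOAD_CONST → push 3
COMPARE_OP bool(<) → 2 vs 3 = True
POP_JUMP_IF_FALSE → pop True; no jump
LOAD_FAST_LOAD_FAST k,b → push -1,1
BINARY_OP + → -1 + 1 = 0
STORE_FAST k → k=0
LOAD_FAST b → push 1
LOAD_CONST → push 8
BINARY_OP - → 1 - 8 = -7
STORE_FAST k → k=-7
LOAD_FAST k → push -7
LOAD_CONST → push 6
BINARY_OP + → -7 + 6 = -1
STORE_FAST k → k=-1
LOAD_FAST i → push 2
LOAD_CONST → push 1
BINARY_OP + → 2 + 1 = 3
STORE_FAST i → i=3
LOAD_FAST i → push 3
LOAD_CONST → push 3
COMPARE_OP bool(<) → 3 vs 3 = False
POP_JUMP_IF_FALSE → pop False; jump
LOAD_FAST k → push -1
RETURN_VALUE → return -1.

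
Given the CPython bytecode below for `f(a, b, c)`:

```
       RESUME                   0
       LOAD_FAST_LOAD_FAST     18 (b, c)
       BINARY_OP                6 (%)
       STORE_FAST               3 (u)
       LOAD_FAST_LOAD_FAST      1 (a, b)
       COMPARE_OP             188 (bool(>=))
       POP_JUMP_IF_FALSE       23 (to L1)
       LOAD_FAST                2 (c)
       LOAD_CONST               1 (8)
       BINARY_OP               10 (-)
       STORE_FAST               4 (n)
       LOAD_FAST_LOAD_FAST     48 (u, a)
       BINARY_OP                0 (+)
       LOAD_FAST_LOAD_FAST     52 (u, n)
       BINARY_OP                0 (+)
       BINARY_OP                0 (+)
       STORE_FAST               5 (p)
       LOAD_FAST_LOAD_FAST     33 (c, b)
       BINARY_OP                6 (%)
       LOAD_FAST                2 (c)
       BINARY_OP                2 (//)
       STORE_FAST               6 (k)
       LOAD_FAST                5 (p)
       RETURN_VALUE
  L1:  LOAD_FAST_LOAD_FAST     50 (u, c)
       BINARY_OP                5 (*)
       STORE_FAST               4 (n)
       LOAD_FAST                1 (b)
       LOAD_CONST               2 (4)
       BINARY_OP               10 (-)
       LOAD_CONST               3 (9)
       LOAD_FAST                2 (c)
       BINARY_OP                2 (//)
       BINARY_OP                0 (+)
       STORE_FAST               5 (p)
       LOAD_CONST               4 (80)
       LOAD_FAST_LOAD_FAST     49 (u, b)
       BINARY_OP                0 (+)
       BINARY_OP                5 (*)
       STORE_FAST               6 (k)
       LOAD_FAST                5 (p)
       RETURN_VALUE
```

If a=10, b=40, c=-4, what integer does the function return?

LOAD_FAST_LOAD_FAST b,c → push 40,-4. Stack: [40, -4]
BINARY_OP % → 40 % -4 = 0. Stack: [0]
STORE_FAST u → u=0. Stack: []
LOAD_FAST_LOAD_FAST a,b → push 10,40. Stack: [10, 40]
COMPARE_OP bool(>=) → 10 vs 40 = False. Stack: [False]
POP_JUMP_IF_FALSE → pop False; jump. Stack: []
LOAD_FAST_LOAD_FAST u,c → push 0,-4. Stack: [0, -4]
BINARY_OP * → 0 * -4 = 0. Stack: [0]
STORE_FAST n → n=0. Stack: []
LOAD_FAST b → push 40. Stack: [40]
LOAD_CONST → push 4. Stack: [40, 4]
BINARY_OP - → 40 - 4 = 36. Stack: [36]
LOAD_CONST → push 9. Stack: [36, 9]
LOAD_FAST c → push -4. Stack: [36, 9, -4]
BINARY_OP // → 9 // -4 = -3. Stack: [36, -3]
BINARY_OP + → 36 + -3 = 33. Stack: [33]
STORE_FAST p → p=33. Stack: []
LOAD_CONST → push 80. Stack: [80]
LOAD_FAST_LOAD_FAST u,b → push 0,40. Stack: [80, 0, 40]
BINARY_OP + → 0 + 40 = 40. Stack: [80, 40]
BINARY_OP * → 80 * 40 = 3200. Stack: [3200]
STORE_FAST k → k=3200. Stack: []
LOAD_FAST p → push 33. Stack: [33]
RETURN_VALUE → return 33.

33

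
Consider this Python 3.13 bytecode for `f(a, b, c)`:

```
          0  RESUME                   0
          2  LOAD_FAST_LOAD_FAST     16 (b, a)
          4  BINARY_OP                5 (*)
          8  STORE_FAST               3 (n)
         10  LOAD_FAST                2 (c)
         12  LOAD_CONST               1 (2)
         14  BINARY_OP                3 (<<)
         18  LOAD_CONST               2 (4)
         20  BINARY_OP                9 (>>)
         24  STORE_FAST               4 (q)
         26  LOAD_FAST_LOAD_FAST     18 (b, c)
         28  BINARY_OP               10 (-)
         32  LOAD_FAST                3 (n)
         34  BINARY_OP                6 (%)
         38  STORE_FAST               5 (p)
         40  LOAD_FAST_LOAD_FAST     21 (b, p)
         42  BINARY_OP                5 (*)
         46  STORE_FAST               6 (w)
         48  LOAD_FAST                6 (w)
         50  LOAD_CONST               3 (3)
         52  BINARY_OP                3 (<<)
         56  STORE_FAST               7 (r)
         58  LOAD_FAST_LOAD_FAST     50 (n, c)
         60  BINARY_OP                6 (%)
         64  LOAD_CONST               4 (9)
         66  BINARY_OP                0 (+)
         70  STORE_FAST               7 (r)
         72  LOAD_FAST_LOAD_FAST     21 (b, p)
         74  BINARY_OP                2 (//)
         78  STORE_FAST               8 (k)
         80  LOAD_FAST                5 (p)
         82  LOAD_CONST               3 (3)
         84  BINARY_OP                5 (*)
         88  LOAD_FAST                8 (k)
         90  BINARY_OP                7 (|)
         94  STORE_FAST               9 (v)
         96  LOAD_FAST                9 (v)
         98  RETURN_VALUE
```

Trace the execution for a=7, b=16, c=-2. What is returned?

LOAD_FAST_LOAD_FAST b,a → push 16,7. Stack: [16, 7]
BINARY_OP * → 16 * 7 = 112. Stack: [112]
STORE_FAST n → n=112. Stack: []
LOAD_FAST c → push -2. Stack: [-2]
LOAD_CONST → push 2. Stack: [-2, 2]
BINARY_OP << → -2 << 2 = -8. Stack: [-8]
LOAD_CONST → push 4. Stack: [-8, 4]
BINARY_OP >> → -8 >> 4 = -1. Stack: [-1]
STORE_FAST q → q=-1. Stack: []
LOAD_FAST_LOAD_FAST b,c → push 16,-2. Stack: [16, -2]
BINARY_OP - → 16 - -2 = 18. Stack: [18]
LOAD_FAST n → push 112. Stack: [18, 112]
BINARY_OP % → 18 % 112 = 18. Stack: [18]
STORE_FAST p → p=18. Stack: []
LOAD_FAST_LOAD_FAST b,p → push 16,18. Stack: [16, 18]
BINARY_OP * → 16 * 18 = 288. Stack: [288]
STORE_FAST w → w=288. Stack: []
LOAD_FAST w → push 288. Stack: [288]
LOAD_CONST → push 3. Stack: [288, 3]
BINARY_OP << → 288 << 3 = 2304. Stack: [2304]
STORE_FAST r → r=2304. Stack: []
LOAD_FAST_LOAD_FAST n,c → push 112,-2. Stack: [112, -2]
BINARY_OP % → 112 % -2 = 0. Stack: [0]
LOAD_CONST → push 9. Stack: [0, 9]
BINARY_OP + → 0 + 9 = 9. Stack: [9]
STORE_FAST r → r=9. Stack: []
LOAD_FAST_LOAD_FAST b,p → push 16,18. Stack: [16, 18]
BINARY_OP // → 16 // 18 = 0. Stack: [0]
STORE_FAST k → k=0. Stack: []
LOAD_FAST p → push 18. Stack: [18]
LOAD_CONST → push 3. Stack: [18, 3]
BINARY_OP * → 18 * 3 = 54. Stack: [54]
LOAD_FAST k → push 0. Stack: [54, 0]
BINARY_OP | → 54 | 0 = 54. Stack: [54]
STORE_FAST v → v=54. Stack: []
LOAD_FAST v → push 54. Stack: [54]
RETURN_VALUE → return 54.

54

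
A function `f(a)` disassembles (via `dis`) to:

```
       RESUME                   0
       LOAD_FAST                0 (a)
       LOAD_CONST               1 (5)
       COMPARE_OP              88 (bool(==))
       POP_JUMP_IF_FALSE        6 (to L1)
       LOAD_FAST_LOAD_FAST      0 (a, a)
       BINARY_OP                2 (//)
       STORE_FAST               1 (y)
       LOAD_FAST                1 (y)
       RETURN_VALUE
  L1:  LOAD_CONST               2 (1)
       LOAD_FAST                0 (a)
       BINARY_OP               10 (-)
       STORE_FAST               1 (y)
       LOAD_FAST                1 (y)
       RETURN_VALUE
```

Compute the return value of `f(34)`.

-33

LOAD_FAST a → push 34. Stack: [34]
LOAD_CONST → push 5. Stack: [34, 5]
COMPARE_OP bool(==) → 34 vs 5 = False. Stack: [False]
POP_JUMP_IF_FALSE → pop False; jump. Stack: []
LOAD_CONST → push 1. Stack: [1]
LOAD_FAST a → push 34. Stack: [1, 34]
BINARY_OP - → 1 - 34 = -33. Stack: [-33]
STORE_FAST y → y=-33. Stack: []
LOAD_FAST y → push -33. Stack: [-33]
RETURN_VALUE → return -33.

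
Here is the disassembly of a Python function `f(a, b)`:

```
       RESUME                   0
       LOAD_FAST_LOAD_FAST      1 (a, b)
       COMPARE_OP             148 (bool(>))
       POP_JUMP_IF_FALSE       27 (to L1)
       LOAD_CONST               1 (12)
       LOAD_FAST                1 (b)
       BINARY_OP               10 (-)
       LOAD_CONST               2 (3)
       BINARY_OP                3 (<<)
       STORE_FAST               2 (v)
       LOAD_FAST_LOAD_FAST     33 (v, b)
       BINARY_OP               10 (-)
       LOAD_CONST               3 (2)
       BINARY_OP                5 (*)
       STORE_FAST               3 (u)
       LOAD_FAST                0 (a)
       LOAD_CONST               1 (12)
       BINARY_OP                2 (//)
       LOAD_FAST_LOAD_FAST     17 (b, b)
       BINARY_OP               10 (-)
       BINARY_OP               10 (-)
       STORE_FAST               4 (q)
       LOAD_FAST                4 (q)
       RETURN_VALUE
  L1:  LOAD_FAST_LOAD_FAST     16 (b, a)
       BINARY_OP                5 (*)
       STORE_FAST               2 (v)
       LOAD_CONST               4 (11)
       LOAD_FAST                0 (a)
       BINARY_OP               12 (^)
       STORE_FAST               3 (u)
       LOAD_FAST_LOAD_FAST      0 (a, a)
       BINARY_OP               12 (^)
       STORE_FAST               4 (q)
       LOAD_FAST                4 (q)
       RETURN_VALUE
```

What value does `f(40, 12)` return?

LOAD_FAST_LOAD_FAST a,b → push 40,12. Stack: [40, 12]
COMPARE_OP bool(>) → 40 vs 12 = True. Stack: [True]
POP_JUMP_IF_FALSE → pop True; no jump. Stack: []
LOAD_CONST → push 12. Stack: [12]
LOAD_FAST b → push 12. Stack: [12, 12]
BINARY_OP - → 12 - 12 = 0. Stack: [0]
LOAD_CONST → push 3. Stack: [0, 3]
BINARY_OP << → 0 << 3 = 0. Stack: [0]
STORE_FAST v → v=0. Stack: []
LOAD_FAST_LOAD_FAST v,b → push 0,12. Stack: [0, 12]
BINARY_OP - → 0 - 12 = -12. Stack: [-12]
LOAD_CONST → push 2. Stack: [-12, 2]
BINARY_OP * → -12 * 2 = -24. Stack: [-24]
STORE_FAST u → u=-24. Stack: []
LOAD_FAST a → push 40. Stack: [40]
LOAD_CONST → push 12. Stack: [40, 12]
BINARY_OP // → 40 // 12 = 3. Stack: [3]
LOAD_FAST_LOAD_FAST b,b → push 12,12. Stack: [3, 12, 12]
BINARY_OP - → 12 - 12 = 0. Stack: [3, 0]
BINARY_OP - → 3 - 0 = 3. Stack: [3]
STORE_FAST q → q=3. Stack: []
LOAD_FAST q → push 3. Stack: [3]
RETURN_VALUE → return 3.

3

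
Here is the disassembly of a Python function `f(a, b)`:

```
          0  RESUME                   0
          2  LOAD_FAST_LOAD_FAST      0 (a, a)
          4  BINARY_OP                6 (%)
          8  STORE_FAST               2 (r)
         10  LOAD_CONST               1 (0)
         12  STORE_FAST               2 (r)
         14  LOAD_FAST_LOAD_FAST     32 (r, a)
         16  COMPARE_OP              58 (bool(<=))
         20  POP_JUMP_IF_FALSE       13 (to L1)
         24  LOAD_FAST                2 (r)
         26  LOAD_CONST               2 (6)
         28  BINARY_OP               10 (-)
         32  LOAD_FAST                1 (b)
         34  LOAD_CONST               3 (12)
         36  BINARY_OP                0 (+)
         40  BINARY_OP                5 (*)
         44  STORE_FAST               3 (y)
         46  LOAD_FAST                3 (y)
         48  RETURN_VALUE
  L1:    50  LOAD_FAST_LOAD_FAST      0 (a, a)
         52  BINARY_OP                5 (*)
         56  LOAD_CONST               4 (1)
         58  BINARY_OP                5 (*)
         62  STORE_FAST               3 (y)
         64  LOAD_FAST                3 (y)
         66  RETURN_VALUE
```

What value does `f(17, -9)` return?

LOAD_FAST_LOAD_FAST a,a → push 17,17. Stack: [17, 17]
BINARY_OP % → 17 % 17 = 0. Stack: [0]
STORE_FAST r → r=0. Stack: []
LOAD_CONST → push 0. Stack: [0]
STORE_FAST r → r=0. Stack: []
LOAD_FAST_LOAD_FAST r,a → push 0,17. Stack: [0, 17]
COMPARE_OP bool(<=) → 0 vs 17 = True. Stack: [True]
POP_JUMP_IF_FALSE → pop True; no jump. Stack: []
LOAD_FAST r → push 0. Stack: [0]
LOAD_CONST → push 6. Stack: [0, 6]
BINARY_OP - → 0 - 6 = -6. Stack: [-6]
LOAD_FAST b → push -9. Stack: [-6, -9]
LOAD_CONST → push 12. Stack: [-6, -9, 12]
BINARY_OP + → -9 + 12 = 3. Stack: [-6, 3]
BINARY_OP * → -6 * 3 = -18. Stack: [-18]
STORE_FAST y → y=-18. Stack: []
LOAD_FAST y → push -18. Stack: [-18]
RETURN_VALUE → return -18.

-18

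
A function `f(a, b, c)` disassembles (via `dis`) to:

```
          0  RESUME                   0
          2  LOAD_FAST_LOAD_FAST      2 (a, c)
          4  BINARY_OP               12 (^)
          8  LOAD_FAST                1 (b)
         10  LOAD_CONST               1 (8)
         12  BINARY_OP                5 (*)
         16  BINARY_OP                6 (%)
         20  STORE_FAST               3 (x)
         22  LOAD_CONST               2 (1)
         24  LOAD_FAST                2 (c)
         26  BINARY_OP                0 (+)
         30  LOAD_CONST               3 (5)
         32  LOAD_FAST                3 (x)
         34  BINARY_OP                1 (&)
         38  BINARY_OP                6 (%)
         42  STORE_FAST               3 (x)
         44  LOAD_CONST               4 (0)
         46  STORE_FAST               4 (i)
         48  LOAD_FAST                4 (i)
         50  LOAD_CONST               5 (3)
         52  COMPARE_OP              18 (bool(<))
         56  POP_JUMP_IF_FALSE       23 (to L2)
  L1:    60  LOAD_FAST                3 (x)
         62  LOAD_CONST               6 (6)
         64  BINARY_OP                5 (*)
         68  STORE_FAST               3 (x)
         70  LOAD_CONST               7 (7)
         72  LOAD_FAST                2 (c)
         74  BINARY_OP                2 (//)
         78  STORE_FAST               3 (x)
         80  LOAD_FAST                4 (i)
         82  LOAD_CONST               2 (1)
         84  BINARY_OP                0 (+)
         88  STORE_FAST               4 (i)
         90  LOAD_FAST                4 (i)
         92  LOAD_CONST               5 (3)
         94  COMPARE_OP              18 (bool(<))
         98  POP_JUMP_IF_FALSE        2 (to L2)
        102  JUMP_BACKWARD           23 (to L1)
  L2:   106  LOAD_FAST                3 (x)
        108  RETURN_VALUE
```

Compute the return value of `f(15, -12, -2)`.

-4

LOAD_FAST_LOAD_FAST a,c → push 15,-2
BINARY_OP ^ → 15 ^ -2 = -15
LOAD_FAST b → push -12
LOAD_CONST → push 8
BINARY_OP * → -12 * 8 = -96
BINARY_OP % → -15 % -96 = -15
STORE_FAST x → x=-15
LOAD_CONST → push 1
LOAD_FAST c → push -2
BINARY_OP + → 1 + -2 = -1
LOAD_CONST → push 5
LOAD_FAST x → push -15
BINARY_OP & → 5 & -15 = 1
BINARY_OP % → -1 % 1 = 0
STORE_FAST x → x=0
LOAD_CONST → push 0
STORE_FAST i → i=0
LOAD_FAST i → push 0
LOAD_CONST → push 3
COMPARE_OP bool(<) → 0 vs 3 = True
POP_JUMP_IF_FALSE → pop True; no jump
LOAD_FAST x → push 0
LOAD_CONST → push 6
BINARY_OP * → 0 * 6 = 0
STORE_FAST x → x=0
LOAD_CONST → push 7
LOAD_FAST c → push -2
BINARY_OP // → 7 // -2 = -4
STORE_FAST x → x=-4
LOAD_FAST i → push 0
LOAD_CONST → push 1
BINARY_OP + → 0 + 1 = 1
STORE_FAST i → i=1
LOAD_FAST i → push 1
LOAD_CONST → push 3
COMPARE_OP bool(<) → 1 vs 3 = True
POP_JUMP_IF_FALSE → pop True; no jump
LOAD_FAST x → push -4
LOAD_CONST → push 6
BINARY_OP * → -4 * 6 = -24
STORE_FAST x → x=-24
LOAD_CONST → push 7
LOAD_FAST c → push -2
BINARY_OP // → 7 // -2 = -4
STORE_FAST x → x=-4
LOAD_FAST i → push 1
LOAD_CONST → push 1
BINARY_OP + → 1 + 1 = 2
STORE_FAST i → i=2
LOAD_FAST i → push 2
LOAD_CONST → push 3
COMPARE_OP bool(<) → 2 vs 3 = True
POP_JUMP_IF_FALSE → pop True; no jump
LOAD_FAST x → push -4
LOAD_CONST → push 6
BINARY_OP * → -4 * 6 = -24
STORE_FAST x → x=-24
LOAD_CONST → push 7
LOAD_FAST c → push -2
BINARY_OP // → 7 // -2 = -4
STORE_FAST x → x=-4
LOAD_FAST i → push 2
LOAD_CONST → push 1
BINARY_OP + → 2 + 1 = 3
STORE_FAST i → i=3
LOAD_FAST i → push 3
LOAD_CONST → push 3
COMPARE_OP bool(<) → 3 vs 3 = False
POP_JUMP_IF_FALSE → pop False; jump
LOAD_FAST x → push -4
RETURN_VALUE → return -4.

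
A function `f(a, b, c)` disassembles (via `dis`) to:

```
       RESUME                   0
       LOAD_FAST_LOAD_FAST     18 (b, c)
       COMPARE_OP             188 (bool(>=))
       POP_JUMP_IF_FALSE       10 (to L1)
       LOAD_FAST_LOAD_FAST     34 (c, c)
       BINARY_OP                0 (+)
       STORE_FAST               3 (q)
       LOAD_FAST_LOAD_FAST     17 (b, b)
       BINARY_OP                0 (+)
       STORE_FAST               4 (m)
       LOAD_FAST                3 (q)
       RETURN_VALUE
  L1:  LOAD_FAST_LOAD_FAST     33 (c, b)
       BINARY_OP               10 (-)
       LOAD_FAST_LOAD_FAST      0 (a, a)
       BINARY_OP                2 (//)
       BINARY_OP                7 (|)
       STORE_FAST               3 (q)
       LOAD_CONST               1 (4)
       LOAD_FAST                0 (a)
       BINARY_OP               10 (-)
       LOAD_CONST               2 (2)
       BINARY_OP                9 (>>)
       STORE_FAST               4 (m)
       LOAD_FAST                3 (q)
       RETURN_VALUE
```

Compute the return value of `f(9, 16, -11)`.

LOAD_FAST_LOAD_FAST b,c → push 16,-11. Stack: [16, -11]
COMPARE_OP bool(>=) → 16 vs -11 = True. Stack: [True]
POP_JUMP_IF_FALSE → pop True; no jump. Stack: []
LOAD_FAST_LOAD_FAST c,c → push -11,-11. Stack: [-11, -11]
BINARY_OP + → -11 + -11 = -22. Stack: [-22]
STORE_FAST q → q=-22. Stack: []
LOAD_FAST_LOAD_FAST b,b → push 16,16. Stack: [16, 16]
BINARY_OP + → 16 + 16 = 32. Stack: [32]
STORE_FAST m → m=32. Stack: []
LOAD_FAST q → push -22. Stack: [-22]
RETURN_VALUE → return -22.

-22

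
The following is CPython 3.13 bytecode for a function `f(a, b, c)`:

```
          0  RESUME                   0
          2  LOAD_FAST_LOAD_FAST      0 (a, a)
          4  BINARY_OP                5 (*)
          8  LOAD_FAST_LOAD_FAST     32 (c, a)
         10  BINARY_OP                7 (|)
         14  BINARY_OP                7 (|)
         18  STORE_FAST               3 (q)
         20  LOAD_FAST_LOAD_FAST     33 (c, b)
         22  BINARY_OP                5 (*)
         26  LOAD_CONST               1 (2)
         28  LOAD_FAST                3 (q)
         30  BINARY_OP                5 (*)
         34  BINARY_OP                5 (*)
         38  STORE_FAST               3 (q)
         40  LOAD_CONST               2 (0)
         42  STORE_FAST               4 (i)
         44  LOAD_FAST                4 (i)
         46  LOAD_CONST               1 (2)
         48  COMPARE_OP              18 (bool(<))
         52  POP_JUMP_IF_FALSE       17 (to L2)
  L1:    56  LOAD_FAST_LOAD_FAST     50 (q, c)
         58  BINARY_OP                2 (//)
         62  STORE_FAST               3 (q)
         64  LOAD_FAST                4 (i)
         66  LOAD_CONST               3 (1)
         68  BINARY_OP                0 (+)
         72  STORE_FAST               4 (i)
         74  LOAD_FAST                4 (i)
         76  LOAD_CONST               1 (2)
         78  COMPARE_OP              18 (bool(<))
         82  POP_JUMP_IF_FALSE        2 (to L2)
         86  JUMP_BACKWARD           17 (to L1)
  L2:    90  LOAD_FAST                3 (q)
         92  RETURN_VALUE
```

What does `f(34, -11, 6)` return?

LOAD_FAST_LOAD_FAST a,a → push 34,34. Stack: [34, 34]
BINARY_OP * → 34 * 34 = 1156. Stack: [1156]
LOAD_FAST_LOAD_FAST c,a → push 6,34. Stack: [1156, 6, 34]
BINARY_OP | → 6 | 34 = 38. Stack: [1156, 38]
BINARY_OP | → 1156 | 38 = 1190. Stack: [1190]
STORE_FAST q → q=1190. Stack: []
LOAD_FAST_LOAD_FAST c,b → push 6,-11. Stack: [6, -11]
BINARY_OP * → 6 * -11 = -66. Stack: [-66]
LOAD_CONST → push 2. Stack: [-66, 2]
LOAD_FAST q → push 1190. Stack: [-66, 2, 1190]
BINARY_OP * → 2 * 1190 = 2380. Stack: [-66, 2380]
BINARY_OP * → -66 * 2380 = -157080. Stack: [-157080]
STORE_FAST q → q=-157080. Stack: []
LOAD_CONST → push 0. Stack: [0]
STORE_FAST i → i=0. Stack: []
LOAD_FAST i → push 0. Stack: [0]
LOAD_CONST → push 2. Stack: [0, 2]
COMPARE_OP bool(<) → 0 vs 2 = True. Stack: [True]
POP_JUMP_IF_FALSE → pop True; no jump. Stack: []
LOAD_FAST_LOAD_FAST q,c → push -157080,6. Stack: [-157080, 6]
BINARY_OP // → -157080 // 6 = -26180. Stack: [-26180]
STORE_FAST q → q=-26180. Stack: []
LOAD_FAST i → push 0. Stack: [0]
LOAD_CONST → push 1. Stack: [0, 1]
BINARY_OP + → 0 + 1 = 1. Stack: [1]
STORE_FAST i → i=1. Stack: []
LOAD_FAST i → push 1. Stack: [1]
LOAD_CONST → push 2. Stack: [1, 2]
COMPARE_OP bool(<) → 1 vs 2 = True. Stack: [True]
POP_JUMP_IF_FALSE → pop True; no jump. Stack: []
LOAD_FAST_LOAD_FAST q,c → push -26180,6. Stack: [-26180, 6]
BINARY_OP // → -26180 // 6 = -4364. Stack: [-4364]
STORE_FAST q → q=-4364. Stack: []
LOAD_FAST i → push 1. Stack: [1]
LOAD_CONST → push 1. Stack: [1, 1]
BINARY_OP + → 1 + 1 = 2. Stack: [2]
STORE_FAST i → i=2. Stack: []
LOAD_FAST i → push 2. Stack: [2]
LOAD_CONST → push 2. Stack: [2, 2]
COMPARE_OP bool(<) → 2 vs 2 = False. Stack: [False]
POP_JUMP_IF_FALSE → pop False; jump. Stack: []
LOAD_FAST q → push -4364. Stack: [-4364]
RETURN_VALUE → return -4364.

-4364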